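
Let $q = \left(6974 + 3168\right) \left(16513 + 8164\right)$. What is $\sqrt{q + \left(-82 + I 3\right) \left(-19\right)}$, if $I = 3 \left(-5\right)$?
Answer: $\sqrt{250276547} \approx 15820.0$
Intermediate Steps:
$I = -15$
$q = 250274134$ ($q = 10142 \cdot 24677 = 250274134$)
$\sqrt{q + \left(-82 + I 3\right) \left(-19\right)} = \sqrt{250274134 + \left(-82 - 45\right) \left(-19\right)} = \sqrt{250274134 - -2413} = \sqrt{250274134 + 2413} = \sqrt{250276547}$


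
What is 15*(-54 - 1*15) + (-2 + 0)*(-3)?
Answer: -1029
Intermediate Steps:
15*(-54 - 1*15) + (-2 + 0)*(-3) = 15*(-54 - 15) - 2*(-3) = 15*(-69) + 6 = -1035 + 6 = -1029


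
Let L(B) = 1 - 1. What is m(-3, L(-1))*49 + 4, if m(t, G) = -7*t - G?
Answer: 1033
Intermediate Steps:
L(B) = 0
m(t, G) = -G - 7*t
m(-3, L(-1))*49 + 4 = (-1*0 - 7*(-3))*49 + 4 = (0 + 21)*49 + 4 = 21*49 + 4 = 1029 + 4 = 1033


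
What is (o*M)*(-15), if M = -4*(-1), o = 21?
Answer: -1260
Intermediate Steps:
M = 4
(o*M)*(-15) = (21*4)*(-15) = 84*(-15) = -1260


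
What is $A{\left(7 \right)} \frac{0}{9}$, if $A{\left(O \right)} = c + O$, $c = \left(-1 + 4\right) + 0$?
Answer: $0$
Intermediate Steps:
$c = 3$ ($c = 3 + 0 = 3$)
$A{\left(O \right)} = 3 + O$
$A{\left(7 \right)} \frac{0}{9} = \left(3 + 7\right) \frac{0}{9} = 10 \cdot 0 \cdot \frac{1}{9} = 10 \cdot 0 = 0$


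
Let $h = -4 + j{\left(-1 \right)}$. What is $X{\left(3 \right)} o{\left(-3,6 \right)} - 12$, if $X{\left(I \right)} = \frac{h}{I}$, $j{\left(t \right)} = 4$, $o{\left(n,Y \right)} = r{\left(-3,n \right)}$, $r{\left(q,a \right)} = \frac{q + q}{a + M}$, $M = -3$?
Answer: $-12$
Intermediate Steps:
$r{\left(q,a \right)} = \frac{2 q}{-3 + a}$ ($r{\left(q,a \right)} = \frac{q + q}{a - 3} = \frac{2 q}{-3 + a}$)
$o{\left(n,Y \right)} = - \frac{6}{-3 + n}$ ($o{\left(n,Y \right)} = 2 \left(-3\right) \frac{1}{-3 + n} = - \frac{6}{-3 + n}$)
$h = 0$ ($h = -4 + 4 = 0$)
$X{\left(I \right)} = 0$ ($X{\left(I \right)} = \frac{0}{I} = 0$)
$X{\left(3 \right)} o{\left(-3,6 \right)} - 12 = 0 \left(- \frac{6}{-3 - 3}\right) - 12 = 0 \left(- \frac{6}{-6}\right) - 12 = 0 \left(\left(-6\right) \left(- \frac{1}{6}\right)\right) - 12 = 0 \cdot 1 - 12 = 0 - 12 = -12$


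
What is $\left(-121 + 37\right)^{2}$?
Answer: $7056$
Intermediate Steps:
$\left(-121 + 37\right)^{2} = \left(-84\right)^{2} = 7056$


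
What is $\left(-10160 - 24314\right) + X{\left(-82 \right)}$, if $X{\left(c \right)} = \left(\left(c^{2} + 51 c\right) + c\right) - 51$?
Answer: $-32065$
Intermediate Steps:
$X{\left(c \right)} = -51 + c^{2} + 52 c$ ($X{\left(c \right)} = \left(c^{2} + 52 c\right) - 51 = -51 + c^{2} + 52 c$)
$\left(-10160 - 24314\right) + X{\left(-82 \right)} = \left(-10160 - 24314\right) + \left(-51 + \left(-82\right)^{2} + 52 \left(-82\right)\right) = -34474 - -2409 = -34474 + 2409 = -32065$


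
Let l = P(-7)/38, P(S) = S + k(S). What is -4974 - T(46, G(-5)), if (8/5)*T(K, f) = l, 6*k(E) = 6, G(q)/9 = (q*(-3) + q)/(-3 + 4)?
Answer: -756033/152 ≈ -4973.9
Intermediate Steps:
G(q) = -18*q (G(q) = 9*((q*(-3) + q)/(-3 + 4)) = 9*((-3*q + q)/1) = 9*(-2*q*1) = 9*(-2*q) = -18*q)
k(E) = 1 (k(E) = (⅙)*6 = 1)
P(S) = 1 + S (P(S) = S + 1 = 1 + S)
l = -3/19 (l = (1 - 7)/38 = -6*1/38 = -3/19 ≈ -0.15789)
T(K, f) = -15/152 (T(K, f) = (5/8)*(-3/19) = -15/152)
-4974 - T(46, G(-5)) = -4974 - 1*(-15/152) = -4974 + 15/152 = -756033/152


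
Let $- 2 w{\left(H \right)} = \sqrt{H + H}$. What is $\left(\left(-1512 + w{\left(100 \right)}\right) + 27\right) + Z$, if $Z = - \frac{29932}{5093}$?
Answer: $- \frac{7593037}{5093} - 5 \sqrt{2} \approx -1497.9$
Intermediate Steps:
$w{\left(H \right)} = - \frac{\sqrt{2} \sqrt{H}}{2}$ ($w{\left(H \right)} = - \frac{\sqrt{H + H}}{2} = - \frac{\sqrt{2 H}}{2} = - \frac{\sqrt{2} \sqrt{H}}{2}$)
$Z = - \frac{29932}{5093}$ ($Z = \left(-29932\right) \frac{1}{5093} = - \frac{29932}{5093} \approx -5.8771$)
$\left(\left(-1512 + w{\left(100 \right)}\right) + 27\right) + Z = \left(\left(-1512 - \frac{\sqrt{2} \sqrt{100}}{2}\right) + 27\right) - \frac{29932}{5093} = \left(\left(-1512 - \frac{1}{2} \sqrt{2} \cdot 10\right) + 27\right) - \frac{29932}{5093} = \left(\left(-1512 - 5 \sqrt{2}\right) + 27\right) - \frac{29932}{5093} = \left(-1485 - 5 \sqrt{2}\right) - \frac{29932}{5093} = - \frac{7593037}{5093} - 5 \sqrt{2}$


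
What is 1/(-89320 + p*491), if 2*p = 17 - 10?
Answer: -2/175203 ≈ -1.1415e-5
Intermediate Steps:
p = 7/2 (p = (17 - 10)/2 = (1/2)*7 = 7/2 ≈ 3.5000)
1/(-89320 + p*491) = 1/(-89320 + (7/2)*491) = 1/(-89320 + 3437/2) = 1/(-175203/2) = -2/175203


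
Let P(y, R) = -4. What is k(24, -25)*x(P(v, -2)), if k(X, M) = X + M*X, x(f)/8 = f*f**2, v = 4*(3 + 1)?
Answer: 294912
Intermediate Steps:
v = 16 (v = 4*4 = 16)
x(f) = 8*f**3 (x(f) = 8*(f*f**2) = 8*f**3)
k(24, -25)*x(P(v, -2)) = (24*(1 - 25))*(8*(-4)**3) = (24*(-24))*(8*(-64)) = -576*(-512) = 294912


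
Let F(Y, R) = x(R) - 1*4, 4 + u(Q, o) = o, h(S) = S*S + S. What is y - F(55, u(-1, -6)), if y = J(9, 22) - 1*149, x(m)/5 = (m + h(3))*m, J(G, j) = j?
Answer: -23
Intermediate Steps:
h(S) = S + S² (h(S) = S² + S = S + S²)
x(m) = 5*m*(12 + m) (x(m) = 5*((m + 3*(1 + 3))*m) = 5*((m + 3*4)*m) = 5*((m + 12)*m) = 5*((12 + m)*m) = 5*(m*(12 + m)) = 5*m*(12 + m))
u(Q, o) = -4 + o
y = -127 (y = 22 - 1*149 = 22 - 149 = -127)
F(Y, R) = -4 + 5*R*(12 + R) (F(Y, R) = 5*R*(12 + R) - 1*4 = 5*R*(12 + R) - 4 = -4 + 5*R*(12 + R))
y - F(55, u(-1, -6)) = -127 - (-4 + 5*(-4 - 6)*(12 + (-4 - 6))) = -127 - (-4 + 5*(-10)*(12 - 10)) = -127 - (-4 + 5*(-10)*2) = -127 - (-4 - 100) = -127 - 1*(-104) = -127 + 104 = -23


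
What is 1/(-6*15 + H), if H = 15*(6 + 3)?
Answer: 1/45 ≈ 0.022222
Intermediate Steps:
H = 135 (H = 15*9 = 135)
1/(-6*15 + H) = 1/(-6*15 + 135) = 1/(-90 + 135) = 1/45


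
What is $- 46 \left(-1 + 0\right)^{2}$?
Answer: $-46$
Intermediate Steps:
$- 46 \left(-1 + 0\right)^{2} = - 46 \left(-1\right)^{2} = \left(-46\right) 1 = -46$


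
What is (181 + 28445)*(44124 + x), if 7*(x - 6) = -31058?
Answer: 7953791352/7 ≈ 1.1363e+9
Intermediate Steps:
x = -31016/7 (x = 6 + (⅐)*(-31058) = 6 - 31058/7 = -31016/7 ≈ -4430.9)
(181 + 28445)*(44124 + x) = (181 + 28445)*(44124 - 31016/7) = 28626*(277852/7) = 7953791352/7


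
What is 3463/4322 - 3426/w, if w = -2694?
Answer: 4022749/1940578 ≈ 2.0730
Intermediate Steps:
3463/4322 - 3426/w = 3463/4322 - 3426/(-2694) = 3463*(1/4322) - 3426*(-1/2694) = 3463/4322 + 571/449 = 4022749/1940578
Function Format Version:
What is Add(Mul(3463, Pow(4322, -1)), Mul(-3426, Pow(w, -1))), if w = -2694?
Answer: Rational(4022749, 1940578) ≈ 2.0730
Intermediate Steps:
Add(Mul(3463, Pow(4322, -1)), Mul(-3426, Pow(w, -1))) = Add(Mul(3463, Pow(4322, -1)), Mul(-3426, Pow(-2694, -1))) = Add(Mul(3463, Rational(1, 4322)), Mul(-3426, Rational(-1, 2694))) = Add(Rational(3463, 4322), Rational(571, 449)) = Rational(4022749, 1940578)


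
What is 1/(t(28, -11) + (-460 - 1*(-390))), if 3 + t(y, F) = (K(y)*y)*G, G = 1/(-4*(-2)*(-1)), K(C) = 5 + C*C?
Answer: -2/5669 ≈ -0.00035280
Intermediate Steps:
K(C) = 5 + C²
G = -⅛ (G = 1/(8*(-1)) = 1/(-8) = -⅛ ≈ -0.12500)
t(y, F) = -3 - y*(5 + y²)/8 (t(y, F) = -3 + ((5 + y²)*y)*(-⅛) = -3 + (y*(5 + y²))*(-⅛) = -3 - y*(5 + y²)/8)
1/(t(28, -11) + (-460 - 1*(-390))) = 1/((-3 - ⅛*28*(5 + 28²)) + (-460 - 1*(-390))) = 1/((-3 - ⅛*28*(5 + 784)) + (-460 + 390)) = 1/((-3 - ⅛*28*789) - 70) = 1/((-3 - 5523/2) - 70) = 1/(-5529/2 - 70) = 1/(-5669/2) = -2/5669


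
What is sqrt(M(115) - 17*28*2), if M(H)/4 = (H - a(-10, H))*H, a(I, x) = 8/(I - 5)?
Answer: 2*sqrt(117435)/3 ≈ 228.46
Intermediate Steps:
a(I, x) = 8/(-5 + I)
M(H) = 4*H*(8/15 + H) (M(H) = 4*((H - 8/(-5 - 10))*H) = 4*((H - 8/(-15))*H) = 4*((H - 8*(-1)/15)*H) = 4*((H - 1*(-8/15))*H) = 4*((H + 8/15)*H) = 4*((8/15 + H)*H) = 4*(H*(8/15 + H)) = 4*H*(8/15 + H))
sqrt(M(115) - 17*28*2) = sqrt((4/15)*115*(8 + 15*115) - 17*28*2) = sqrt((4/15)*115*(8 + 1725) - 476*2) = sqrt((4/15)*115*1733 - 952) = sqrt(159436/3 - 952) = sqrt(156580/3) = 2*sqrt(117435)/3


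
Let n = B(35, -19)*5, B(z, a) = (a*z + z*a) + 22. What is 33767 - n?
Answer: 40307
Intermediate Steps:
B(z, a) = 22 + 2*a*z (B(z, a) = (a*z + a*z) + 22 = 2*a*z + 22 = 22 + 2*a*z)
n = -6540 (n = (22 + 2*(-19)*35)*5 = (22 - 1330)*5 = -1308*5 = -6540)
33767 - n = 33767 - 1*(-6540) = 33767 + 6540 = 40307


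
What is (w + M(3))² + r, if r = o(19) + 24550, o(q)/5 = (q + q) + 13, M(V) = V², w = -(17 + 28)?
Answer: 26101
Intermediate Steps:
w = -45 (w = -1*45 = -45)
o(q) = 65 + 10*q (o(q) = 5*((q + q) + 13) = 5*(2*q + 13) = 5*(13 + 2*q) = 65 + 10*q)
r = 24805 (r = (65 + 10*19) + 24550 = (65 + 190) + 24550 = 255 + 24550 = 24805)
(w + M(3))² + r = (-45 + 3²)² + 24805 = (-45 + 9)² + 24805 = (-36)² + 24805 = 1296 + 24805 = 26101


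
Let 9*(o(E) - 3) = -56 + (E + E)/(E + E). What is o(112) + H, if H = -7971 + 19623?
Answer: 104840/9 ≈ 11649.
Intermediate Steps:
o(E) = -28/9 (o(E) = 3 + (-56 + (E + E)/(E + E))/9 = 3 + (-56 + (2*E)/((2*E)))/9 = 3 + (-56 + (2*E)*(1/(2*E)))/9 = 3 + (-56 + 1)/9 = 3 + (1/9)*(-55) = 3 - 55/9 = -28/9)
H = 11652
o(112) + H = -28/9 + 11652 = 104840/9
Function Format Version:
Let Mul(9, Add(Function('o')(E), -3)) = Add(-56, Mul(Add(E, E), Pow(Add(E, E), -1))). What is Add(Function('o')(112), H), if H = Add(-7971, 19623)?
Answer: Rational(104840, 9) ≈ 11649.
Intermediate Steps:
Function('o')(E) = Rational(-28, 9) (Function('o')(E) = Add(3, Mul(Rational(1, 9), Add(-56, Mul(Add(E, E), Pow(Add(E, E), -1))))) = Add(3, Mul(Rational(1, 9), Add(-56, Mul(Mul(2, E), Pow(Mul(2, E), -1))))) = Add(3, Mul(Rational(1, 9), Add(-56, Mul(Mul(2, E), Mul(Rational(1, 2), Pow(E, -1)))))) = Add(3, Mul(Rational(1, 9), Add(-56, 1))) = Add(3, Mul(Rational(1, 9), -55)) = Add(3, Rational(-55, 9)) = Rational(-28, 9))
H = 11652
Add(Function('o')(112), H) = Add(Rational(-28, 9), 11652) = Rational(104840, 9)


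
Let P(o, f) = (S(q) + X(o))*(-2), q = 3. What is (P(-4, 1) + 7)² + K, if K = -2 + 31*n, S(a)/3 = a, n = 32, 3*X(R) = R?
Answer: 9535/9 ≈ 1059.4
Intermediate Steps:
X(R) = R/3
S(a) = 3*a
P(o, f) = -18 - 2*o/3 (P(o, f) = (3*3 + o/3)*(-2) = (9 + o/3)*(-2) = -18 - 2*o/3)
K = 990 (K = -2 + 31*32 = -2 + 992 = 990)
(P(-4, 1) + 7)² + K = ((-18 - ⅔*(-4)) + 7)² + 990 = ((-18 + 8/3) + 7)² + 990 = (-46/3 + 7)² + 990 = (-25/3)² + 990 = 625/9 + 990 = 9535/9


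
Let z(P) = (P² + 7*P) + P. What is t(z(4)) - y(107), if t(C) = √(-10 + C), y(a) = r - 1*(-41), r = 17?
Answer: -58 + √38 ≈ -51.836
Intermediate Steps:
z(P) = P² + 8*P
y(a) = 58 (y(a) = 17 - 1*(-41) = 17 + 41 = 58)
t(z(4)) - y(107) = √(-10 + 4*(8 + 4)) - 1*58 = √(-10 + 4*12) - 58 = √(-10 + 48) - 58 = √38 - 58 = -58 + √38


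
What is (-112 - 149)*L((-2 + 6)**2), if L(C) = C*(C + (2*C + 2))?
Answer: -208800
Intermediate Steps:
L(C) = C*(2 + 3*C) (L(C) = C*(C + (2 + 2*C)) = C*(2 + 3*C))
(-112 - 149)*L((-2 + 6)**2) = (-112 - 149)*((-2 + 6)**2*(2 + 3*(-2 + 6)**2)) = -261*4**2*(2 + 3*4**2) = -4176*(2 + 3*16) = -4176*(2 + 48) = -4176*50 = -261*800 = -208800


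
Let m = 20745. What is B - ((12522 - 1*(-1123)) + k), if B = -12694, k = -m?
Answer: -5594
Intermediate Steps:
k = -20745 (k = -1*20745 = -20745)
B - ((12522 - 1*(-1123)) + k) = -12694 - ((12522 - 1*(-1123)) - 20745) = -12694 - ((12522 + 1123) - 20745) = -12694 - (13645 - 20745) = -12694 - 1*(-7100) = -12694 + 7100 = -5594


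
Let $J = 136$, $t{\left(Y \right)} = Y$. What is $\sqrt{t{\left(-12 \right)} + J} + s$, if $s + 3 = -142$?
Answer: $-145 + 2 \sqrt{31} \approx -133.86$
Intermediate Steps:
$s = -145$ ($s = -3 - 142 = -145$)
$\sqrt{t{\left(-12 \right)} + J} + s = \sqrt{-12 + 136} - 145 = \sqrt{124} - 145 = 2 \sqrt{31} - 145 = -145 + 2 \sqrt{31}$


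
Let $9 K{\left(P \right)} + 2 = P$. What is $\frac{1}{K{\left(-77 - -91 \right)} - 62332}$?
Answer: $- \frac{3}{186992} \approx -1.6043 \cdot 10^{-5}$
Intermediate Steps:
$K{\left(P \right)} = - \frac{2}{9} + \frac{P}{9}$
$\frac{1}{K{\left(-77 - -91 \right)} - 62332} = \frac{1}{\left(- \frac{2}{9} + \frac{-77 - -91}{9}\right) - 62332} = \frac{1}{\left(- \frac{2}{9} + \frac{-77 + 91}{9}\right) - 62332} = \frac{1}{\left(- \frac{2}{9} + \frac{1}{9} \cdot 14\right) - 62332} = \frac{1}{\left(- \frac{2}{9} + \frac{14}{9}\right) - 62332} = \frac{1}{\frac{4}{3} - 62332} = \frac{1}{- \frac{186992}{3}} = - \frac{3}{186992}$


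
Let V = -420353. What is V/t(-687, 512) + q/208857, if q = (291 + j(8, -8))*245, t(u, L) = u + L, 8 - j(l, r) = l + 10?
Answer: 87805714396/36549975 ≈ 2402.3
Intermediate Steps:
j(l, r) = -2 - l (j(l, r) = 8 - (l + 10) = 8 - (10 + l) = 8 + (-10 - l) = -2 - l)
t(u, L) = L + u
q = 68845 (q = (291 + (-2 - 1*8))*245 = (291 + (-2 - 8))*245 = (291 - 10)*245 = 281*245 = 68845)
V/t(-687, 512) + q/208857 = -420353/(512 - 687) + 68845/208857 = -420353/(-175) + 68845*(1/208857) = -420353*(-1/175) + 68845/208857 = 420353/175 + 68845/208857 = 87805714396/36549975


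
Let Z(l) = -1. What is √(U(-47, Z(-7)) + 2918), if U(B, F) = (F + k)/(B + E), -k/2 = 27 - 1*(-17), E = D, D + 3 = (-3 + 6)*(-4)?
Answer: √11222310/62 ≈ 54.032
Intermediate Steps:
D = -15 (D = -3 + (-3 + 6)*(-4) = -3 + 3*(-4) = -3 - 12 = -15)
E = -15
k = -88 (k = -2*(27 - 1*(-17)) = -2*(27 + 17) = -2*44 = -88)
U(B, F) = (-88 + F)/(-15 + B) (U(B, F) = (F - 88)/(B - 15) = (-88 + F)/(-15 + B))
√(U(-47, Z(-7)) + 2918) = √((-88 - 1)/(-15 - 47) + 2918) = √(-89/(-62) + 2918) = √(-1/62*(-89) + 2918) = √(89/62 + 2918) = √(181005/62) = √11222310/62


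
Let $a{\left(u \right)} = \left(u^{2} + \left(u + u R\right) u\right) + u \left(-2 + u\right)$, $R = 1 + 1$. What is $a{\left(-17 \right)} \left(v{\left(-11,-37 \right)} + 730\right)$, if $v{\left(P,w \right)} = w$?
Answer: $1024947$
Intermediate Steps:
$R = 2$
$a{\left(u \right)} = 4 u^{2} + u \left(-2 + u\right)$ ($a{\left(u \right)} = \left(u^{2} + \left(u + u 2\right) u\right) + u \left(-2 + u\right) = \left(u^{2} + \left(u + 2 u\right) u\right) + u \left(-2 + u\right) = \left(u^{2} + 3 u u\right) + u \left(-2 + u\right) = \left(u^{2} + 3 u^{2}\right) + u \left(-2 + u\right) = 4 u^{2} + u \left(-2 + u\right)$)
$a{\left(-17 \right)} \left(v{\left(-11,-37 \right)} + 730\right) = - 17 \left(-2 + 5 \left(-17\right)\right) \left(-37 + 730\right) = - 17 \left(-2 - 85\right) 693 = \left(-17\right) \left(-87\right) 693 = 1479 \cdot 693 = 1024947$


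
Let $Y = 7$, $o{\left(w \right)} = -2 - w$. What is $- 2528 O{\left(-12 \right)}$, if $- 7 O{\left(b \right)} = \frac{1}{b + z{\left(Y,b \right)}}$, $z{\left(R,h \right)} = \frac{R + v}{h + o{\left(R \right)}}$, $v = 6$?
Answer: $- \frac{7584}{265} \approx -28.619$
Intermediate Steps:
$z{\left(R,h \right)} = \frac{6 + R}{-2 + h - R}$ ($z{\left(R,h \right)} = \frac{R + 6}{h - \left(2 + R\right)} = \frac{6 + R}{-2 + h - R}$)
$O{\left(b \right)} = - \frac{1}{7 \left(b + \frac{13}{-9 + b}\right)}$ ($O{\left(b \right)} = - \frac{1}{7 \left(b + \frac{6 + 7}{-2 + b - 7}\right)} = - \frac{1}{7 \left(b + \frac{1}{-2 + b - 7} \cdot 13\right)} = - \frac{1}{7 \left(b + \frac{1}{-9 + b} 13\right)} = - \frac{1}{7 \left(b + \frac{13}{-9 + b}\right)}$)
$- 2528 O{\left(-12 \right)} = - 2528 \frac{9 - -12}{7 \left(13 - 12 \left(-9 - 12\right)\right)} = - 2528 \frac{9 + 12}{7 \left(13 - -252\right)} = - 2528 \cdot \frac{1}{7} \frac{1}{13 + 252} \cdot 21 = - 2528 \cdot \frac{1}{7} \cdot \frac{1}{265} \cdot 21 = \left(-2528\right) \frac{3}{265} = - \frac{7584}{265}$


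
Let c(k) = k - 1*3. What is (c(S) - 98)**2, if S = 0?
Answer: 10201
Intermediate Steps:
c(k) = -3 + k (c(k) = k - 3 = -3 + k)
(c(S) - 98)**2 = ((-3 + 0) - 98)**2 = (-3 - 98)**2 = (-101)**2 = 10201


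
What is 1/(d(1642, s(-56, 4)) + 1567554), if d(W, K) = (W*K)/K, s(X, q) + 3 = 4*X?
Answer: 1/1569196 ≈ 6.3727e-7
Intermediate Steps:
s(X, q) = -3 + 4*X
d(W, K) = W (d(W, K) = (K*W)/K = W)
1/(d(1642, s(-56, 4)) + 1567554) = 1/(1642 + 1567554) = 1/1569196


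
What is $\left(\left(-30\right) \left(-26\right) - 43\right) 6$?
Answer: $4422$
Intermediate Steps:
$\left(\left(-30\right) \left(-26\right) - 43\right) 6 = \left(780 - 43\right) 6 = 737 \cdot 6 = 4422$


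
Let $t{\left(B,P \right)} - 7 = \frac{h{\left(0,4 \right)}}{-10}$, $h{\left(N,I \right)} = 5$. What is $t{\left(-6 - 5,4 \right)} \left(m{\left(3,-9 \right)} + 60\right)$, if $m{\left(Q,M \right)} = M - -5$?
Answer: $364$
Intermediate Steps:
$m{\left(Q,M \right)} = 5 + M$ ($m{\left(Q,M \right)} = M + 5 = 5 + M$)
$t{\left(B,P \right)} = \frac{13}{2}$ ($t{\left(B,P \right)} = 7 + \frac{5}{-10} = 7 + 5 \left(- \frac{1}{10}\right) = 7 - \frac{1}{2} = \frac{13}{2}$)
$t{\left(-6 - 5,4 \right)} \left(m{\left(3,-9 \right)} + 60\right) = \frac{13 \left(\left(5 - 9\right) + 60\right)}{2} = \frac{13 \left(-4 + 60\right)}{2} = \frac{13}{2} \cdot 56 = 364$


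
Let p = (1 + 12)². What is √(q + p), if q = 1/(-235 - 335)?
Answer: √54907530/570 ≈ 13.000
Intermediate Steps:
p = 169 (p = 13² = 169)
q = -1/570 (q = 1/(-570) = -1/570 ≈ -0.0017544)
√(q + p) = √(-1/570 + 169) = √(96329/570) = √54907530/570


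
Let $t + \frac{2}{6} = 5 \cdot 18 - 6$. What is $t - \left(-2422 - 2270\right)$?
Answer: $\frac{14327}{3} \approx 4775.7$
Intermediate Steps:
$t = \frac{251}{3}$ ($t = - \frac{1}{3} + \left(5 \cdot 18 - 6\right) = - \frac{1}{3} + \left(90 - 6\right) = - \frac{1}{3} + 84 = \frac{251}{3} \approx 83.667$)
$t - \left(-2422 - 2270\right) = \frac{251}{3} - \left(-2422 - 2270\right) = \frac{251}{3} - -4692 = \frac{251}{3} + 4692 = \frac{14327}{3}$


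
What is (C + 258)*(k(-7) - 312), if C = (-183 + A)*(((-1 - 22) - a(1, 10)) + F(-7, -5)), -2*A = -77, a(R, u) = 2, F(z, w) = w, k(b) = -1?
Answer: -1437609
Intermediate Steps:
A = 77/2 (A = -1/2*(-77) = 77/2 ≈ 38.500)
C = 4335 (C = (-183 + 77/2)*(((-1 - 22) - 1*2) - 5) = -289*((-23 - 2) - 5)/2 = -289*(-25 - 5)/2 = -289/2*(-30) = 4335)
(C + 258)*(k(-7) - 312) = (4335 + 258)*(-1 - 312) = 4593*(-313) = -1437609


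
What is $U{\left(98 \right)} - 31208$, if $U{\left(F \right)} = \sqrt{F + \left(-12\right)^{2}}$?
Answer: $-31208 + 11 \sqrt{2} \approx -31192.0$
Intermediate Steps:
$U{\left(F \right)} = \sqrt{144 + F}$ ($U{\left(F \right)} = \sqrt{F + 144} = \sqrt{144 + F}$)
$U{\left(98 \right)} - 31208 = \sqrt{144 + 98} - 31208 = \sqrt{242} - 31208 = 11 \sqrt{2} - 31208 = -31208 + 11 \sqrt{2}$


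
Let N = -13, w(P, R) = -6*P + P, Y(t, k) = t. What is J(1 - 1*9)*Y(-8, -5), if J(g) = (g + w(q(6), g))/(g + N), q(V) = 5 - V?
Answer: -8/7 ≈ -1.1429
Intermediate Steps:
w(P, R) = -5*P
J(g) = (5 + g)/(-13 + g) (J(g) = (g - 5*(5 - 1*6))/(g - 13) = (g - 5*(5 - 6))/(-13 + g) = (g - 5*(-1))/(-13 + g) = (g + 5)/(-13 + g) = (5 + g)/(-13 + g))
J(1 - 1*9)*Y(-8, -5) = ((5 + (1 - 1*9))/(-13 + (1 - 1*9)))*(-8) = ((5 + (1 - 9))/(-13 + (1 - 9)))*(-8) = ((5 - 8)/(-13 - 8))*(-8) = (-3/(-21))*(-8) = -1/21*(-3)*(-8) = (⅐)*(-8) = -8/7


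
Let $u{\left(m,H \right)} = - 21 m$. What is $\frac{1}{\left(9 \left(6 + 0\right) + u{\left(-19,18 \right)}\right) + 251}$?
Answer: $\frac{1}{704} \approx 0.0014205$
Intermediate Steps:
$\frac{1}{\left(9 \left(6 + 0\right) + u{\left(-19,18 \right)}\right) + 251} = \frac{1}{\left(9 \left(6 + 0\right) - -399\right) + 251} = \frac{1}{\left(9 \cdot 6 + 399\right) + 251} = \frac{1}{\left(54 + 399\right) + 251} = \frac{1}{453 + 251} = \frac{1}{704}$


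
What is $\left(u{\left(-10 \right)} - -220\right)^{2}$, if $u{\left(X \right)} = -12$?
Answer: $43264$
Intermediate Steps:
$\left(u{\left(-10 \right)} - -220\right)^{2} = \left(-12 - -220\right)^{2} = \left(-12 + 220\right)^{2} = 208^{2} = 43264$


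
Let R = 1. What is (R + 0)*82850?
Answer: 82850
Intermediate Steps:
(R + 0)*82850 = (1 + 0)*82850 = 1*82850 = 82850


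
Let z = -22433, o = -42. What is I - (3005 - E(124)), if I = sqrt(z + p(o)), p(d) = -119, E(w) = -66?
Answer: -3071 + 2*I*sqrt(5638) ≈ -3071.0 + 150.17*I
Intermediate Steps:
I = 2*I*sqrt(5638) (I = sqrt(-22433 - 119) = sqrt(-22552) = 2*I*sqrt(5638) ≈ 150.17*I)
I - (3005 - E(124)) = 2*I*sqrt(5638) - (3005 - 1*(-66)) = 2*I*sqrt(5638) - (3005 + 66) = 2*I*sqrt(5638) - 1*3071 = 2*I*sqrt(5638) - 3071 = -3071 + 2*I*sqrt(5638)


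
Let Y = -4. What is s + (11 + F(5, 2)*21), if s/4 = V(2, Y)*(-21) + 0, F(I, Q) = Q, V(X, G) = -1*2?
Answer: 221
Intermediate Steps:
V(X, G) = -2
s = 168 (s = 4*(-2*(-21) + 0) = 4*(42 + 0) = 4*42 = 168)
s + (11 + F(5, 2)*21) = 168 + (11 + 2*21) = 168 + (11 + 42) = 168 + 53 = 221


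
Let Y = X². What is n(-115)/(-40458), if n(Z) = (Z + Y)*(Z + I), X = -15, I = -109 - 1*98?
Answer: 1610/1839 ≈ 0.87548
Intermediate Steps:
I = -207 (I = -109 - 98 = -207)
Y = 225 (Y = (-15)² = 225)
n(Z) = (-207 + Z)*(225 + Z) (n(Z) = (Z + 225)*(Z - 207) = (225 + Z)*(-207 + Z) = (-207 + Z)*(225 + Z))
n(-115)/(-40458) = (-46575 + (-115)² + 18*(-115))/(-40458) = (-46575 + 13225 - 2070)*(-1/40458) = -35420*(-1/40458) = 1610/1839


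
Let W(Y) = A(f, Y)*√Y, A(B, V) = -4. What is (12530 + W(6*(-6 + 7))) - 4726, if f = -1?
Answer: 7804 - 4*√6 ≈ 7794.2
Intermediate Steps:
W(Y) = -4*√Y
(12530 + W(6*(-6 + 7))) - 4726 = (12530 - 4*√6*√(-6 + 7)) - 4726 = (12530 - 4*√6) - 4726 = 7804 - 4*√6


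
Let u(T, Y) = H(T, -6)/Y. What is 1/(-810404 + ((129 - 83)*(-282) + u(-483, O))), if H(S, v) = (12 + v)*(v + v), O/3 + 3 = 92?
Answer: -89/73280488 ≈ -1.2145e-6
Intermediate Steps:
O = 267 (O = -9 + 3*92 = -9 + 276 = 267)
H(S, v) = 2*v*(12 + v) (H(S, v) = (12 + v)*(2*v) = 2*v*(12 + v))
u(T, Y) = -72/Y (u(T, Y) = (2*(-6)*(12 - 6))/Y = (2*(-6)*6)/Y = -72/Y)
1/(-810404 + ((129 - 83)*(-282) + u(-483, O))) = 1/(-810404 + ((129 - 83)*(-282) - 72/267)) = 1/(-810404 + (46*(-282) - 72*1/267)) = 1/(-810404 + (-12972 - 24/89)) = 1/(-810404 - 1154532/89) = 1/(-73280488/89) = -89/73280488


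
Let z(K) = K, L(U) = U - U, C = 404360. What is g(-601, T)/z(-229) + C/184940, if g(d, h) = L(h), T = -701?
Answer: 20218/9247 ≈ 2.1864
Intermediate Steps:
L(U) = 0
g(d, h) = 0
g(-601, T)/z(-229) + C/184940 = 0/(-229) + 404360/184940 = 0*(-1/229) + 404360*(1/184940) = 0 + 20218/9247 = 20218/9247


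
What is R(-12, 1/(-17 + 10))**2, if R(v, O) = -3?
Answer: 9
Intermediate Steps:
R(-12, 1/(-17 + 10))**2 = (-3)**2 = 9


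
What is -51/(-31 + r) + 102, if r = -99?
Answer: 13311/130 ≈ 102.39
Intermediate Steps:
-51/(-31 + r) + 102 = -51/(-31 - 99) + 102 = -51/(-130) + 102 = -1/130*(-51) + 102 = 51/130 + 102 = 13311/130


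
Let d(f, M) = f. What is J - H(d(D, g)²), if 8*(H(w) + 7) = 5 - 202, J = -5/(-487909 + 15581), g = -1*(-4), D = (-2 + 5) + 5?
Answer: 7468689/236164 ≈ 31.625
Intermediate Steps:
D = 8 (D = 3 + 5 = 8)
g = 4
J = 5/472328 (J = -5/(-472328) = -1/472328*(-5) = 5/472328 ≈ 1.0586e-5)
H(w) = -253/8 (H(w) = -7 + (5 - 202)/8 = -7 + (⅛)*(-197) = -7 - 197/8 = -253/8)
J - H(d(D, g)²) = 5/472328 - 1*(-253/8) = 5/472328 + 253/8 = 7468689/236164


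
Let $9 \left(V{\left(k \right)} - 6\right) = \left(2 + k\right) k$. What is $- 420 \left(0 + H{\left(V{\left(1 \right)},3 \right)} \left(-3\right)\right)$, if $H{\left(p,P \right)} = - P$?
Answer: $-3780$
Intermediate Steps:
$V{\left(k \right)} = 6 + \frac{k \left(2 + k\right)}{9}$ ($V{\left(k \right)} = 6 + \frac{\left(2 + k\right) k}{9} = 6 + \frac{k \left(2 + k\right)}{9}$)
$- 420 \left(0 + H{\left(V{\left(1 \right)},3 \right)} \left(-3\right)\right) = - 420 \left(0 + \left(-1\right) 3 \left(-3\right)\right) = - 420 \left(0 - -9\right) = - 420 \left(0 + 9\right) = \left(-420\right) 9 = -3780$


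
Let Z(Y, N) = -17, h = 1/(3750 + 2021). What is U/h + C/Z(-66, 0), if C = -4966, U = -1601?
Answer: -157064341/17 ≈ -9.2391e+6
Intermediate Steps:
h = 1/5771 ≈ 0.00017328
U/h + C/Z(-66, 0) = -1601/1/5771 - 4966/(-17) = -1601*5771 - 4966*(-1/17) = -9239371 + 4966/17 = -157064341/17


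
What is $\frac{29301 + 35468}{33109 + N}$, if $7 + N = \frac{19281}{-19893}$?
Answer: $\frac{429483239}{219492935} \approx 1.9567$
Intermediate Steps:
$N = - \frac{52844}{6631}$ ($N = -7 + \frac{19281}{-19893} = -7 + 19281 \left(- \frac{1}{19893}\right) = -7 - \frac{6427}{6631} = - \frac{52844}{6631} \approx -7.9692$)
$\frac{29301 + 35468}{33109 + N} = \frac{29301 + 35468}{33109 - \frac{52844}{6631}} = \frac{64769}{\frac{219492935}{6631}} = 64769 \cdot \frac{6631}{219492935} = \frac{429483239}{219492935}$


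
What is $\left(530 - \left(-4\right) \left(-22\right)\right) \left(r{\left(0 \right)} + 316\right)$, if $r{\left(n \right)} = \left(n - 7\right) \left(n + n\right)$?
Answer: $139672$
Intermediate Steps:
$r{\left(n \right)} = 2 n \left(-7 + n\right)$ ($r{\left(n \right)} = \left(-7 + n\right) 2 n = 2 n \left(-7 + n\right)$)
$\left(530 - \left(-4\right) \left(-22\right)\right) \left(r{\left(0 \right)} + 316\right) = \left(530 - \left(-4\right) \left(-22\right)\right) \left(2 \cdot 0 \left(-7 + 0\right) + 316\right) = \left(530 - 88\right) \left(2 \cdot 0 \left(-7\right) + 316\right) = \left(530 - 88\right) \left(0 + 316\right) = 442 \cdot 316 = 139672$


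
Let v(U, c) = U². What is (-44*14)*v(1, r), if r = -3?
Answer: -616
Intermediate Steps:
(-44*14)*v(1, r) = -44*14*1² = -616*1 = -616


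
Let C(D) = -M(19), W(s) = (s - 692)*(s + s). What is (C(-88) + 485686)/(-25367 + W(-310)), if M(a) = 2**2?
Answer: 485682/595873 ≈ 0.81508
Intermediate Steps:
M(a) = 4
W(s) = 2*s*(-692 + s) (W(s) = (-692 + s)*(2*s) = 2*s*(-692 + s))
C(D) = -4 (C(D) = -1*4 = -4)
(C(-88) + 485686)/(-25367 + W(-310)) = (-4 + 485686)/(-25367 + 2*(-310)*(-692 - 310)) = 485682/(-25367 + 2*(-310)*(-1002)) = 485682/(-25367 + 621240) = 485682/595873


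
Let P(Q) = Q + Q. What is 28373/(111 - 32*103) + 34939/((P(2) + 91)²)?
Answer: -28957122/5748925 ≈ -5.0370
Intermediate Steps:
P(Q) = 2*Q
28373/(111 - 32*103) + 34939/((P(2) + 91)²) = 28373/(111 - 32*103) + 34939/((2*2 + 91)²) = 28373/(111 - 3296) + 34939/((4 + 91)²) = 28373/(-3185) + 34939/(95²) = 28373*(-1/3185) + 34939/9025 = -28373/3185 + 34939*(1/9025) = -28373/3185 + 34939/9025 = -28957122/5748925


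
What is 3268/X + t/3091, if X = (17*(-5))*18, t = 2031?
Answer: -3496979/2364615 ≈ -1.4789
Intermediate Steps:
X = -1530 (X = -85*18 = -1530)
3268/X + t/3091 = 3268/(-1530) + 2031/3091 = 3268*(-1/1530) + 2031*(1/3091) = -1634/765 + 2031/3091 = -3496979/2364615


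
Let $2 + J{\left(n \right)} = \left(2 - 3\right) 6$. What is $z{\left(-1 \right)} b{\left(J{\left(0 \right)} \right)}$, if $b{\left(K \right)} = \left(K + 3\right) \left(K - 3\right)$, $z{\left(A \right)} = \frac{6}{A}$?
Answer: $-330$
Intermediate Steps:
$J{\left(n \right)} = -8$ ($J{\left(n \right)} = -2 + \left(2 - 3\right) 6 = -2 - 6 = -8$)
$b{\left(K \right)} = \left(-3 + K\right) \left(3 + K\right)$ ($b{\left(K \right)} = \left(3 + K\right) \left(K - 3\right) = \left(3 + K\right) \left(-3 + K\right) = \left(-3 + K\right) \left(3 + K\right)$)
$z{\left(-1 \right)} b{\left(J{\left(0 \right)} \right)} = \frac{6}{-1} \left(-9 + \left(-8\right)^{2}\right) = 6 \left(-1\right) \left(-9 + 64\right) = \left(-6\right) 55 = -330$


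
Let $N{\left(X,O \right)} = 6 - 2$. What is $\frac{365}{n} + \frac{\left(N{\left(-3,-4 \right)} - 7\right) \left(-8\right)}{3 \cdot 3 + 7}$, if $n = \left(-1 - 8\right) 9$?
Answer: $- \frac{487}{162} \approx -3.0062$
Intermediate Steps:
$N{\left(X,O \right)} = 4$
$n = -81$ ($n = \left(-9\right) 9 = -81$)
$\frac{365}{n} + \frac{\left(N{\left(-3,-4 \right)} - 7\right) \left(-8\right)}{3 \cdot 3 + 7} = \frac{365}{-81} + \frac{\left(4 - 7\right) \left(-8\right)}{3 \cdot 3 + 7} = 365 \left(- \frac{1}{81}\right) + \frac{\left(-3\right) \left(-8\right)}{9 + 7} = - \frac{365}{81} + \frac{24}{16} = - \frac{365}{81} + 24 \cdot \frac{1}{16} = - \frac{365}{81} + \frac{3}{2} = - \frac{487}{162}$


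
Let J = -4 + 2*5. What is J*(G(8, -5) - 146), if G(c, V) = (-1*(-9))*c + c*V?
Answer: -684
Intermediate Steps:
J = 6 (J = -4 + 10 = 6)
G(c, V) = 9*c + V*c
J*(G(8, -5) - 146) = 6*(8*(9 - 5) - 146) = 6*(8*4 - 146) = 6*(32 - 146) = 6*(-114) = -684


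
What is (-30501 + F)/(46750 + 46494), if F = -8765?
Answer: -19633/46622 ≈ -0.42111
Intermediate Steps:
(-30501 + F)/(46750 + 46494) = (-30501 - 8765)/(46750 + 46494) = -39266/93244 = -39266*1/93244 = -19633/46622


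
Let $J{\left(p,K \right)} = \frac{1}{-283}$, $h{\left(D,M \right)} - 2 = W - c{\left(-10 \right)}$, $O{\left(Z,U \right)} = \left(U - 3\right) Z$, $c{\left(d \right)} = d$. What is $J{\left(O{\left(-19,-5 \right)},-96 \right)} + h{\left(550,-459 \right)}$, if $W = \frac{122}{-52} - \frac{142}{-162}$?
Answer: $\frac{6273985}{595998} \approx 10.527$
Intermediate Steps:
$W = - \frac{3095}{2106}$ ($W = 122 \left(- \frac{1}{52}\right) - - \frac{71}{81} = - \frac{61}{26} + \frac{71}{81} = - \frac{3095}{2106} \approx -1.4696$)
$O{\left(Z,U \right)} = Z \left(-3 + U\right)$ ($O{\left(Z,U \right)} = \left(-3 + U\right) Z = Z \left(-3 + U\right)$)
$h{\left(D,M \right)} = \frac{22177}{2106}$ ($h{\left(D,M \right)} = 2 - - \frac{17965}{2106} = 2 + \left(- \frac{3095}{2106} + 10\right) = 2 + \frac{17965}{2106} = \frac{22177}{2106}$)
$J{\left(p,K \right)} = - \frac{1}{283}$
$J{\left(O{\left(-19,-5 \right)},-96 \right)} + h{\left(550,-459 \right)} = - \frac{1}{283} + \frac{22177}{2106} = \frac{6273985}{595998}$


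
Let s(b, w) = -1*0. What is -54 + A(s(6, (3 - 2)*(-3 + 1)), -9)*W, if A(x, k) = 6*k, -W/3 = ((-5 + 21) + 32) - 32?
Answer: 2538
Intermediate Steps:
s(b, w) = 0
W = -48 (W = -3*(((-5 + 21) + 32) - 32) = -3*((16 + 32) - 32) = -3*(48 - 32) = -3*16 = -48)
-54 + A(s(6, (3 - 2)*(-3 + 1)), -9)*W = -54 + (6*(-9))*(-48) = -54 - 54*(-48) = -54 + 2592 = 2538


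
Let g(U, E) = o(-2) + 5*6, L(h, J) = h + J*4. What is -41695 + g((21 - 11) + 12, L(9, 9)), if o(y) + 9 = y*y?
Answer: -41670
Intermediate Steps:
L(h, J) = h + 4*J
o(y) = -9 + y**2 (o(y) = -9 + y*y = -9 + y**2)
g(U, E) = 25 (g(U, E) = (-9 + (-2)**2) + 5*6 = (-9 + 4) + 30 = -5 + 30 = 25)
-41695 + g((21 - 11) + 12, L(9, 9)) = -41695 + 25 = -41670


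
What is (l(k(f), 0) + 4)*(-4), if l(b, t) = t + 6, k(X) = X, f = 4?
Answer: -40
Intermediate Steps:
l(b, t) = 6 + t
(l(k(f), 0) + 4)*(-4) = ((6 + 0) + 4)*(-4) = (6 + 4)*(-4) = 10*(-4) = -40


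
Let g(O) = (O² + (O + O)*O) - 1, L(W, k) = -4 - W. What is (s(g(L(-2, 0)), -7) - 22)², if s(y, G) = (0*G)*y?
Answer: 484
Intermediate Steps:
g(O) = -1 + 3*O² (g(O) = (O² + (2*O)*O) - 1 = (O² + 2*O²) - 1 = 3*O² - 1 = -1 + 3*O²)
s(y, G) = 0 (s(y, G) = 0*y = 0)
(s(g(L(-2, 0)), -7) - 22)² = (0 - 22)² = (-22)² = 484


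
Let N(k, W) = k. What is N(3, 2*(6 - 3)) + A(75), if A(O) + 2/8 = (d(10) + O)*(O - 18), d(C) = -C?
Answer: 14831/4 ≈ 3707.8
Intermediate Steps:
A(O) = -1/4 + (-18 + O)*(-10 + O) (A(O) = -1/4 + (-1*10 + O)*(O - 18) = -1/4 + (-10 + O)*(-18 + O) = -1/4 + (-18 + O)*(-10 + O))
N(3, 2*(6 - 3)) + A(75) = 3 + (719/4 + 75**2 - 28*75) = 3 + (719/4 + 5625 - 2100) = 3 + 14819/4 = 14831/4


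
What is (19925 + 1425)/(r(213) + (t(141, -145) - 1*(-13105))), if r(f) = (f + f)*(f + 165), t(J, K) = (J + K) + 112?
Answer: 21350/174241 ≈ 0.12253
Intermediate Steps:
t(J, K) = 112 + J + K
r(f) = 2*f*(165 + f) (r(f) = (2*f)*(165 + f) = 2*f*(165 + f))
(19925 + 1425)/(r(213) + (t(141, -145) - 1*(-13105))) = (19925 + 1425)/(2*213*(165 + 213) + ((112 + 141 - 145) - 1*(-13105))) = 21350/(2*213*378 + (108 + 13105)) = 21350/(161028 + 13213) = 21350/174241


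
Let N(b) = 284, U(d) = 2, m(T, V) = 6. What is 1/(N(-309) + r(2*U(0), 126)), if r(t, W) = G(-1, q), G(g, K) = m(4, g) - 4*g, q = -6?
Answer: 1/294 ≈ 0.0034014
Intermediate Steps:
G(g, K) = 6 - 4*g
r(t, W) = 10 (r(t, W) = 6 - 4*(-1) = 6 + 4 = 10)
1/(N(-309) + r(2*U(0), 126)) = 1/(284 + 10) = 1/294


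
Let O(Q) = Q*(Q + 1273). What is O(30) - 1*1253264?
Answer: -1214174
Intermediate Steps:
O(Q) = Q*(1273 + Q)
O(30) - 1*1253264 = 30*(1273 + 30) - 1*1253264 = 30*1303 - 1253264 = 39090 - 1253264 = -1214174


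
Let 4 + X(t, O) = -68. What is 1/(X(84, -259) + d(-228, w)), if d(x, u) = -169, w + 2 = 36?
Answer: -1/241 ≈ -0.0041494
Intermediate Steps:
w = 34 (w = -2 + 36 = 34)
X(t, O) = -72 (X(t, O) = -4 - 68 = -72)
1/(X(84, -259) + d(-228, w)) = 1/(-72 - 169) = 1/(-241) = -1/241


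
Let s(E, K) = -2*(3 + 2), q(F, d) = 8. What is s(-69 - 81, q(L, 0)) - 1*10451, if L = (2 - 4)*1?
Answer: -10461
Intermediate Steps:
L = -2 (L = -2*1 = -2)
s(E, K) = -10 (s(E, K) = -2*5 = -10)
s(-69 - 81, q(L, 0)) - 1*10451 = -10 - 1*10451 = -10 - 10451 = -10461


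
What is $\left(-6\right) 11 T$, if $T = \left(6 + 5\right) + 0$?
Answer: $-726$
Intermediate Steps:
$T = 11$ ($T = 11 + 0 = 11$)
$\left(-6\right) 11 T = \left(-6\right) 11 \cdot 11 = \left(-66\right) 11 = -726$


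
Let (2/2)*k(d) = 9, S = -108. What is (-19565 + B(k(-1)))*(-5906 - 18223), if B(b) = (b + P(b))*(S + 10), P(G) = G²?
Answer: 684901665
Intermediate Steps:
k(d) = 9
B(b) = -98*b - 98*b² (B(b) = (b + b²)*(-108 + 10) = (b + b²)*(-98) = -98*b - 98*b²)
(-19565 + B(k(-1)))*(-5906 - 18223) = (-19565 + 98*9*(-1 - 1*9))*(-5906 - 18223) = (-19565 + 98*9*(-1 - 9))*(-24129) = (-19565 + 98*9*(-10))*(-24129) = (-19565 - 8820)*(-24129) = -28385*(-24129) = 684901665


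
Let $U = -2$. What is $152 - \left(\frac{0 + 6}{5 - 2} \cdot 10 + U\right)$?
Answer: $134$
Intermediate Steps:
$152 - \left(\frac{0 + 6}{5 - 2} \cdot 10 + U\right) = 152 - \left(\frac{0 + 6}{5 - 2} \cdot 10 - 2\right) = 152 - \left(\frac{6}{3} \cdot 10 - 2\right) = 152 - \left(6 \cdot \frac{1}{3} \cdot 10 - 2\right) = 152 - \left(2 \cdot 10 - 2\right) = 152 - \left(20 - 2\right) = 152 - 18 = 134$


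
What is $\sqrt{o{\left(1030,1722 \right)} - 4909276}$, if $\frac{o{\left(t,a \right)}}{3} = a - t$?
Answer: $40 i \sqrt{3067} \approx 2215.2 i$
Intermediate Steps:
$o{\left(t,a \right)} = - 3 t + 3 a$ ($o{\left(t,a \right)} = 3 \left(a - t\right) = - 3 t + 3 a$)
$\sqrt{o{\left(1030,1722 \right)} - 4909276} = \sqrt{\left(\left(-3\right) 1030 + 3 \cdot 1722\right) - 4909276} = \sqrt{\left(-3090 + 5166\right) - 4909276} = \sqrt{2076 - 4909276} = \sqrt{-4907200} = 40 i \sqrt{3067}$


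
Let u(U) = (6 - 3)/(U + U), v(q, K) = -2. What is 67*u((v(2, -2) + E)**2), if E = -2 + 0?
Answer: 201/32 ≈ 6.2813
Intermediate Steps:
E = -2
u(U) = 3/(2*U) (u(U) = 3/((2*U)) = 3*(1/(2*U)) = 3/(2*U))
67*u((v(2, -2) + E)**2) = 67*(3/(2*((-2 - 2)**2))) = 67*(3/(2*((-4)**2))) = 67*((3/2)/16) = 67*((3/2)*(1/16)) = 67*(3/32) = 201/32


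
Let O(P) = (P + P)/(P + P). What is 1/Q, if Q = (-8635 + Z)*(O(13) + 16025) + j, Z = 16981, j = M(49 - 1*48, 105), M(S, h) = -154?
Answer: 1/133752842 ≈ 7.4765e-9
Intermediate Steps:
j = -154
O(P) = 1 (O(P) = (2*P)/((2*P)) = (2*P)*(1/(2*P)) = 1)
Q = 133752842 (Q = (-8635 + 16981)*(1 + 16025) - 154 = 8346*16026 - 154 = 133752996 - 154 = 133752842)
1/Q = 1/133752842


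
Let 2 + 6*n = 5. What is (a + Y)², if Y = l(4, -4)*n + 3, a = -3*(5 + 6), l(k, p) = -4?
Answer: 1024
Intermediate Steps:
n = ½ (n = -⅓ + (⅙)*5 = -⅓ + ⅚ = ½ ≈ 0.50000)
a = -33 (a = -3*11 = -33)
Y = 1 (Y = -4*½ + 3 = -2 + 3 = 1)
(a + Y)² = (-33 + 1)² = (-32)² = 1024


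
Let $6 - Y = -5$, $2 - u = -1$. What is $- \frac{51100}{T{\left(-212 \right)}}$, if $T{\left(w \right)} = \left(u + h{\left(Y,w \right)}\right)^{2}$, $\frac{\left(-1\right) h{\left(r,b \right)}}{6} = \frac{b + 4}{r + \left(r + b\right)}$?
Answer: $- \frac{461177500}{114921} \approx -4013.0$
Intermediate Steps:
$u = 3$ ($u = 2 - -1 = 2 + 1 = 3$)
$Y = 11$ ($Y = 6 - -5 = 6 + 5 = 11$)
$h{\left(r,b \right)} = - \frac{6 \left(4 + b\right)}{b + 2 r}$ ($h{\left(r,b \right)} = - 6 \frac{b + 4}{r + \left(r + b\right)} = - 6 \frac{4 + b}{r + \left(b + r\right)} = - 6 \frac{4 + b}{b + 2 r} = - \frac{6 \left(4 + b\right)}{b + 2 r}$)
$T{\left(w \right)} = \left(3 + \frac{6 \left(-4 - w\right)}{22 + w}\right)^{2}$ ($T{\left(w \right)} = \left(3 + \frac{6 \left(-4 - w\right)}{w + 2 \cdot 11}\right)^{2} = \left(3 + \frac{6 \left(-4 - w\right)}{w + 22}\right)^{2} = \left(3 + \frac{6 \left(-4 - w\right)}{22 + w}\right)^{2}$)
$- \frac{51100}{T{\left(-212 \right)}} = - \frac{51100}{9 \left(-14 - 212\right)^{2} \frac{1}{\left(22 - 212\right)^{2}}} = - \frac{51100}{9 \left(-226\right)^{2} \cdot \frac{1}{36100}} = - \frac{51100}{9 \cdot 51076 \cdot \frac{1}{36100}} = - \frac{51100}{\frac{114921}{9025}} = \left(-51100\right) \frac{9025}{114921} = - \frac{461177500}{114921}$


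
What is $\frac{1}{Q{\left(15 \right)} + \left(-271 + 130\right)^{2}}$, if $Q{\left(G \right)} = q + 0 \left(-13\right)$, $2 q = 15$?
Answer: $\frac{2}{39777} \approx 5.028 \cdot 10^{-5}$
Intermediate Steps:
$q = \frac{15}{2}$ ($q = \frac{1}{2} \cdot 15 = \frac{15}{2} \approx 7.5$)
$Q{\left(G \right)} = \frac{15}{2}$ ($Q{\left(G \right)} = \frac{15}{2} + 0 \left(-13\right) = \frac{15}{2} + 0 = \frac{15}{2}$)
$\frac{1}{Q{\left(15 \right)} + \left(-271 + 130\right)^{2}} = \frac{1}{\frac{15}{2} + \left(-271 + 130\right)^{2}} = \frac{1}{\frac{15}{2} + \left(-141\right)^{2}} = \frac{1}{\frac{15}{2} + 19881} = \frac{1}{\frac{39777}{2}} = \frac{2}{39777}$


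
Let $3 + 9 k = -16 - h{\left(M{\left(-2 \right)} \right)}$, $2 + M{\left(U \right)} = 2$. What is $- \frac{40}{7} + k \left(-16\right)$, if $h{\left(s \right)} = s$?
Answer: $\frac{1768}{63} \approx 28.063$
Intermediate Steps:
$M{\left(U \right)} = 0$ ($M{\left(U \right)} = -2 + 2 = 0$)
$k = - \frac{19}{9}$ ($k = - \frac{1}{3} + \frac{-16 - 0}{9} = - \frac{1}{3} + \frac{-16 + 0}{9} = - \frac{1}{3} + \frac{1}{9} \left(-16\right) = - \frac{1}{3} - \frac{16}{9} = - \frac{19}{9} \approx -2.1111$)
$- \frac{40}{7} + k \left(-16\right) = - \frac{40}{7} - - \frac{304}{9} = \left(-40\right) \frac{1}{7} + \frac{304}{9} = - \frac{40}{7} + \frac{304}{9} = \frac{1768}{63}$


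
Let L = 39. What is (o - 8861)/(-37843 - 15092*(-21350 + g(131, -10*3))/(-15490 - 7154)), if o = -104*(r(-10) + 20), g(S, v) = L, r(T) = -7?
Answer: 57815793/294635626 ≈ 0.19623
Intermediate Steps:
g(S, v) = 39
o = -1352 (o = -104*(-7 + 20) = -104*13 = -1352)
(o - 8861)/(-37843 - 15092*(-21350 + g(131, -10*3))/(-15490 - 7154)) = (-1352 - 8861)/(-37843 - 15092*(-21350 + 39)/(-15490 - 7154)) = -10213/(-37843 - 15092/((-22644/(-21311)))) = -10213/(-37843 - 15092/((-22644*(-1/21311)))) = -10213/(-37843 - 15092/22644/21311) = -10213/(-37843 - 15092*21311/22644) = -10213/(-37843 - 80406403/5661) = -10213/(-294635626/5661) = -10213*(-5661/294635626) = 57815793/294635626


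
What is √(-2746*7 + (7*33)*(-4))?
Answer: I*√20146 ≈ 141.94*I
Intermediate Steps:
√(-2746*7 + (7*33)*(-4)) = √(-19222 + 231*(-4)) = √(-19222 - 924) = √(-20146) = I*√20146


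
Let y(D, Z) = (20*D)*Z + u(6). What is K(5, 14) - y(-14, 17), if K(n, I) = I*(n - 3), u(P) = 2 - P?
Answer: 4792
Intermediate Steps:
y(D, Z) = -4 + 20*D*Z (y(D, Z) = (20*D)*Z + (2 - 1*6) = 20*D*Z + (2 - 6) = 20*D*Z - 4 = -4 + 20*D*Z)
K(n, I) = I*(-3 + n)
K(5, 14) - y(-14, 17) = 14*(-3 + 5) - (-4 + 20*(-14)*17) = 14*2 - (-4 - 4760) = 28 - 1*(-4764) = 28 + 4764 = 4792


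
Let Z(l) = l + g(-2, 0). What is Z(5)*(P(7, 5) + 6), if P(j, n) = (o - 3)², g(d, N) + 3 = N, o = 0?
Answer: 30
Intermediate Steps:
g(d, N) = -3 + N
Z(l) = -3 + l (Z(l) = l + (-3 + 0) = l - 3 = -3 + l)
P(j, n) = 9 (P(j, n) = (0 - 3)² = (-3)² = 9)
Z(5)*(P(7, 5) + 6) = (-3 + 5)*(9 + 6) = 2*15 = 30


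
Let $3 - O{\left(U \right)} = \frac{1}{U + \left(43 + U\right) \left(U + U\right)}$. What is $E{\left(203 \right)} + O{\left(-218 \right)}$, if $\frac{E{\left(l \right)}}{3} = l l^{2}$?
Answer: $\frac{1909375479287}{76082} \approx 2.5096 \cdot 10^{7}$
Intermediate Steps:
$O{\left(U \right)} = 3 - \frac{1}{U + 2 U \left(43 + U\right)}$ ($O{\left(U \right)} = 3 - \frac{1}{U + \left(43 + U\right) \left(U + U\right)} = 3 - \frac{1}{U + \left(43 + U\right) 2 U} = 3 - \frac{1}{U + 2 U \left(43 + U\right)}$)
$E{\left(l \right)} = 3 l^{3}$ ($E{\left(l \right)} = 3 l l^{2} = 3 l^{3}$)
$E{\left(203 \right)} + O{\left(-218 \right)} = 3 \cdot 203^{3} + \frac{-1 + 6 \left(-218\right)^{2} + 261 \left(-218\right)}{\left(-218\right) \left(87 + 2 \left(-218\right)\right)} = 3 \cdot 8365427 - \frac{-1 + 6 \cdot 47524 - 56898}{218 \left(87 - 436\right)} = 25096281 - \frac{-1 + 285144 - 56898}{218 \left(-349\right)} = 25096281 - \left(- \frac{1}{76082}\right) 228245 = 25096281 + \frac{228245}{76082} = \frac{1909375479287}{76082}$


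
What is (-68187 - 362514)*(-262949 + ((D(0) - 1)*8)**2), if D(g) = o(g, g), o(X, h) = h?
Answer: 113224832385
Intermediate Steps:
D(g) = g
(-68187 - 362514)*(-262949 + ((D(0) - 1)*8)**2) = (-68187 - 362514)*(-262949 + ((0 - 1)*8)**2) = -430701*(-262949 + (-1*8)**2) = -430701*(-262949 + (-8)**2) = -430701*(-262949 + 64) = -430701*(-262885) = 113224832385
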